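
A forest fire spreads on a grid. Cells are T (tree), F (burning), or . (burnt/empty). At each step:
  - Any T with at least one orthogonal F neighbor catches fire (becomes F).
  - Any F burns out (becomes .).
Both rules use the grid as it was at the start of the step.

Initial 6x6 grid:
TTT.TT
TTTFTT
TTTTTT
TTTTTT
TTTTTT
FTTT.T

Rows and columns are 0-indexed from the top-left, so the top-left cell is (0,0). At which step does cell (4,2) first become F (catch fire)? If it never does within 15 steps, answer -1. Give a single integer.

Step 1: cell (4,2)='T' (+5 fires, +2 burnt)
Step 2: cell (4,2)='T' (+10 fires, +5 burnt)
Step 3: cell (4,2)='F' (+12 fires, +10 burnt)
  -> target ignites at step 3
Step 4: cell (4,2)='.' (+3 fires, +12 burnt)
Step 5: cell (4,2)='.' (+1 fires, +3 burnt)
Step 6: cell (4,2)='.' (+1 fires, +1 burnt)
Step 7: cell (4,2)='.' (+0 fires, +1 burnt)
  fire out at step 7

3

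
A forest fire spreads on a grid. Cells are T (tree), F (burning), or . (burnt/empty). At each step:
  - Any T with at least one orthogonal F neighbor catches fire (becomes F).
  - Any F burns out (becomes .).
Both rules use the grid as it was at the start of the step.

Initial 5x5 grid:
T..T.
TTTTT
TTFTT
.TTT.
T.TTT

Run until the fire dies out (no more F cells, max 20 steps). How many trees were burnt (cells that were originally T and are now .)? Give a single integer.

Answer: 17

Derivation:
Step 1: +4 fires, +1 burnt (F count now 4)
Step 2: +7 fires, +4 burnt (F count now 7)
Step 3: +4 fires, +7 burnt (F count now 4)
Step 4: +2 fires, +4 burnt (F count now 2)
Step 5: +0 fires, +2 burnt (F count now 0)
Fire out after step 5
Initially T: 18, now '.': 24
Total burnt (originally-T cells now '.'): 17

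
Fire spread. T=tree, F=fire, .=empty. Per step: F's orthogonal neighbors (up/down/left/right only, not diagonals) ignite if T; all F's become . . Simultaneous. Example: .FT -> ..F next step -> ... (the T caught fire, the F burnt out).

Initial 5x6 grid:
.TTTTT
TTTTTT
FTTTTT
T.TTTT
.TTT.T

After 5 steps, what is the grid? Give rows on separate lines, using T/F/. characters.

Step 1: 3 trees catch fire, 1 burn out
  .TTTTT
  FTTTTT
  .FTTTT
  F.TTTT
  .TTT.T
Step 2: 2 trees catch fire, 3 burn out
  .TTTTT
  .FTTTT
  ..FTTT
  ..TTTT
  .TTT.T
Step 3: 4 trees catch fire, 2 burn out
  .FTTTT
  ..FTTT
  ...FTT
  ..FTTT
  .TTT.T
Step 4: 5 trees catch fire, 4 burn out
  ..FTTT
  ...FTT
  ....FT
  ...FTT
  .TFT.T
Step 5: 6 trees catch fire, 5 burn out
  ...FTT
  ....FT
  .....F
  ....FT
  .F.F.T

...FTT
....FT
.....F
....FT
.F.F.T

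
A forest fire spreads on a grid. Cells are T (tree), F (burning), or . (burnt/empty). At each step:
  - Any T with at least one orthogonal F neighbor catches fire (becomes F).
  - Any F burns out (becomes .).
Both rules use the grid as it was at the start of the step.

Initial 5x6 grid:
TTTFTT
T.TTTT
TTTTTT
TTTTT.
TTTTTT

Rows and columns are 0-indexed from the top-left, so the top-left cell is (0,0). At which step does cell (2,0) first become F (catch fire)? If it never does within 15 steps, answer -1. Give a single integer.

Step 1: cell (2,0)='T' (+3 fires, +1 burnt)
Step 2: cell (2,0)='T' (+5 fires, +3 burnt)
Step 3: cell (2,0)='T' (+5 fires, +5 burnt)
Step 4: cell (2,0)='T' (+6 fires, +5 burnt)
Step 5: cell (2,0)='F' (+4 fires, +6 burnt)
  -> target ignites at step 5
Step 6: cell (2,0)='.' (+3 fires, +4 burnt)
Step 7: cell (2,0)='.' (+1 fires, +3 burnt)
Step 8: cell (2,0)='.' (+0 fires, +1 burnt)
  fire out at step 8

5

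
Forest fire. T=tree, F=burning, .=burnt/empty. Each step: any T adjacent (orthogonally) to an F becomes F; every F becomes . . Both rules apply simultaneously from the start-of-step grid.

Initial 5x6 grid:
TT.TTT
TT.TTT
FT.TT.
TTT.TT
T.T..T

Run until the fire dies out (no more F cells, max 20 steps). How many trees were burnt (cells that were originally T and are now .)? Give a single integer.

Answer: 10

Derivation:
Step 1: +3 fires, +1 burnt (F count now 3)
Step 2: +4 fires, +3 burnt (F count now 4)
Step 3: +2 fires, +4 burnt (F count now 2)
Step 4: +1 fires, +2 burnt (F count now 1)
Step 5: +0 fires, +1 burnt (F count now 0)
Fire out after step 5
Initially T: 21, now '.': 19
Total burnt (originally-T cells now '.'): 10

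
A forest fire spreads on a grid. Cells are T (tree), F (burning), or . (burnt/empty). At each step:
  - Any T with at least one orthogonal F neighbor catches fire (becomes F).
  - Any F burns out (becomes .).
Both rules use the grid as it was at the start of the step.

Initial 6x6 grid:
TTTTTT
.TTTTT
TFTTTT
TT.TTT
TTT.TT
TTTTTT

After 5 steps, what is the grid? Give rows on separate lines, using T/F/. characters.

Step 1: 4 trees catch fire, 1 burn out
  TTTTTT
  .FTTTT
  F.FTTT
  TF.TTT
  TTT.TT
  TTTTTT
Step 2: 5 trees catch fire, 4 burn out
  TFTTTT
  ..FTTT
  ...FTT
  F..TTT
  TFT.TT
  TTTTTT
Step 3: 8 trees catch fire, 5 burn out
  F.FTTT
  ...FTT
  ....FT
  ...FTT
  F.F.TT
  TFTTTT
Step 4: 6 trees catch fire, 8 burn out
  ...FTT
  ....FT
  .....F
  ....FT
  ....TT
  F.FTTT
Step 5: 5 trees catch fire, 6 burn out
  ....FT
  .....F
  ......
  .....F
  ....FT
  ...FTT

....FT
.....F
......
.....F
....FT
...FTT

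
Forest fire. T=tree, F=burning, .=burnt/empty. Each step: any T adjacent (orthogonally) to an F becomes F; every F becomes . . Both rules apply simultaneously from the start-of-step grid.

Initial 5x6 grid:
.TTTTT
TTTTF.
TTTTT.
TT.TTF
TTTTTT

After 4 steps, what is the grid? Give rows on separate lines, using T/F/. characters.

Step 1: 5 trees catch fire, 2 burn out
  .TTTFT
  TTTF..
  TTTTF.
  TT.TF.
  TTTTTF
Step 2: 6 trees catch fire, 5 burn out
  .TTF.F
  TTF...
  TTTF..
  TT.F..
  TTTTF.
Step 3: 4 trees catch fire, 6 burn out
  .TF...
  TF....
  TTF...
  TT....
  TTTF..
Step 4: 4 trees catch fire, 4 burn out
  .F....
  F.....
  TF....
  TT....
  TTF...

.F....
F.....
TF....
TT....
TTF...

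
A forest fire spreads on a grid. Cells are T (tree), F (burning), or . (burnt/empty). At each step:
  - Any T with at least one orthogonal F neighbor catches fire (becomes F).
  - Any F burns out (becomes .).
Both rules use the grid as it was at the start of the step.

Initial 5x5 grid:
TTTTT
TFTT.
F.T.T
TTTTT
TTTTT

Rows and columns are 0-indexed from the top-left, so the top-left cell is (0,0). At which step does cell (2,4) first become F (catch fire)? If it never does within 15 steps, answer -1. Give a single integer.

Step 1: cell (2,4)='T' (+4 fires, +2 burnt)
Step 2: cell (2,4)='T' (+6 fires, +4 burnt)
Step 3: cell (2,4)='T' (+3 fires, +6 burnt)
Step 4: cell (2,4)='T' (+3 fires, +3 burnt)
Step 5: cell (2,4)='T' (+2 fires, +3 burnt)
Step 6: cell (2,4)='F' (+2 fires, +2 burnt)
  -> target ignites at step 6
Step 7: cell (2,4)='.' (+0 fires, +2 burnt)
  fire out at step 7

6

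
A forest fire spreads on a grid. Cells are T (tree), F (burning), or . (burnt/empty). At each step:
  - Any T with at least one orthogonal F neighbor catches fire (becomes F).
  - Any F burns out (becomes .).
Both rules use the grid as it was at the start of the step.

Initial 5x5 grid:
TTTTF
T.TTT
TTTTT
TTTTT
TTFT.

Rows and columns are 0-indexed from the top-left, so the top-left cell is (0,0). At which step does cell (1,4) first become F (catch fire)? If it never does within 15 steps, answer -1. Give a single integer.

Step 1: cell (1,4)='F' (+5 fires, +2 burnt)
  -> target ignites at step 1
Step 2: cell (1,4)='.' (+7 fires, +5 burnt)
Step 3: cell (1,4)='.' (+6 fires, +7 burnt)
Step 4: cell (1,4)='.' (+2 fires, +6 burnt)
Step 5: cell (1,4)='.' (+1 fires, +2 burnt)
Step 6: cell (1,4)='.' (+0 fires, +1 burnt)
  fire out at step 6

1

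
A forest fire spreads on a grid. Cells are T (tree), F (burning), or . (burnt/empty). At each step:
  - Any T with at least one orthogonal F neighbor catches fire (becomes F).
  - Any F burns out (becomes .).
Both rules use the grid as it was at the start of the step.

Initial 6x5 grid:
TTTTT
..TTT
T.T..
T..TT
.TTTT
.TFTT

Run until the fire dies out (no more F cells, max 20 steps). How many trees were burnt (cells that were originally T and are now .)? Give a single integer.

Step 1: +3 fires, +1 burnt (F count now 3)
Step 2: +3 fires, +3 burnt (F count now 3)
Step 3: +2 fires, +3 burnt (F count now 2)
Step 4: +1 fires, +2 burnt (F count now 1)
Step 5: +0 fires, +1 burnt (F count now 0)
Fire out after step 5
Initially T: 20, now '.': 19
Total burnt (originally-T cells now '.'): 9

Answer: 9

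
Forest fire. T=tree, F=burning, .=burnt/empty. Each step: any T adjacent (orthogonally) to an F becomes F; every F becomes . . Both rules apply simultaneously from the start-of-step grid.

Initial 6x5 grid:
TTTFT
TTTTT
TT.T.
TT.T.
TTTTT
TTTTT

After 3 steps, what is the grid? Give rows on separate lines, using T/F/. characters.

Step 1: 3 trees catch fire, 1 burn out
  TTF.F
  TTTFT
  TT.T.
  TT.T.
  TTTTT
  TTTTT
Step 2: 4 trees catch fire, 3 burn out
  TF...
  TTF.F
  TT.F.
  TT.T.
  TTTTT
  TTTTT
Step 3: 3 trees catch fire, 4 burn out
  F....
  TF...
  TT...
  TT.F.
  TTTTT
  TTTTT

F....
TF...
TT...
TT.F.
TTTTT
TTTTT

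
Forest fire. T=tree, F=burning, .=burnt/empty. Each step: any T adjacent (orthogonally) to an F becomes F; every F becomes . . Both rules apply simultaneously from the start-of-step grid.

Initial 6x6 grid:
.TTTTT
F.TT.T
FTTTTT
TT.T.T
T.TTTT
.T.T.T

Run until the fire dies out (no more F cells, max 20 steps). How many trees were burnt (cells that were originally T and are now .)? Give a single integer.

Step 1: +2 fires, +2 burnt (F count now 2)
Step 2: +3 fires, +2 burnt (F count now 3)
Step 3: +2 fires, +3 burnt (F count now 2)
Step 4: +4 fires, +2 burnt (F count now 4)
Step 5: +4 fires, +4 burnt (F count now 4)
Step 6: +6 fires, +4 burnt (F count now 6)
Step 7: +2 fires, +6 burnt (F count now 2)
Step 8: +1 fires, +2 burnt (F count now 1)
Step 9: +0 fires, +1 burnt (F count now 0)
Fire out after step 9
Initially T: 25, now '.': 35
Total burnt (originally-T cells now '.'): 24

Answer: 24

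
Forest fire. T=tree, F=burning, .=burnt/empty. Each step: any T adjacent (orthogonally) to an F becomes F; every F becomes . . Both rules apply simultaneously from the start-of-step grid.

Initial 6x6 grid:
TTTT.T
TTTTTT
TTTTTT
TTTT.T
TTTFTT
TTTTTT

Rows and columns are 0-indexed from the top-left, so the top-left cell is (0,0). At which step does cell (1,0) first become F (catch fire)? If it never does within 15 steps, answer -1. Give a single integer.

Step 1: cell (1,0)='T' (+4 fires, +1 burnt)
Step 2: cell (1,0)='T' (+6 fires, +4 burnt)
Step 3: cell (1,0)='T' (+8 fires, +6 burnt)
Step 4: cell (1,0)='T' (+7 fires, +8 burnt)
Step 5: cell (1,0)='T' (+4 fires, +7 burnt)
Step 6: cell (1,0)='F' (+3 fires, +4 burnt)
  -> target ignites at step 6
Step 7: cell (1,0)='.' (+1 fires, +3 burnt)
Step 8: cell (1,0)='.' (+0 fires, +1 burnt)
  fire out at step 8

6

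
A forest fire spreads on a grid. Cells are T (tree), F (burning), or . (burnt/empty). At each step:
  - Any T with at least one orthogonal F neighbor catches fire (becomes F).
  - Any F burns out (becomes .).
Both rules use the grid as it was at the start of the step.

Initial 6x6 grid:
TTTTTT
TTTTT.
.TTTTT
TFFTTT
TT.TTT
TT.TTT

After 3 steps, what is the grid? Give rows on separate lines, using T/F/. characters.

Step 1: 5 trees catch fire, 2 burn out
  TTTTTT
  TTTTT.
  .FFTTT
  F..FTT
  TF.TTT
  TT.TTT
Step 2: 7 trees catch fire, 5 burn out
  TTTTTT
  TFFTT.
  ...FTT
  ....FT
  F..FTT
  TF.TTT
Step 3: 9 trees catch fire, 7 burn out
  TFFTTT
  F..FT.
  ....FT
  .....F
  ....FT
  F..FTT

TFFTTT
F..FT.
....FT
.....F
....FT
F..FTT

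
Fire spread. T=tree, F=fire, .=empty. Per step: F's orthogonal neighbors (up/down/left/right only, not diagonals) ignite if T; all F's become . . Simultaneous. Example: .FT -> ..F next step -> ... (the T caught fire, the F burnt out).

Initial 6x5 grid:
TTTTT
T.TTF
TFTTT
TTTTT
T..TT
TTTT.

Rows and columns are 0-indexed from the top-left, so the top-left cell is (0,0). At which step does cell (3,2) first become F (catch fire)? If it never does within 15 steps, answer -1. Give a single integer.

Step 1: cell (3,2)='T' (+6 fires, +2 burnt)
Step 2: cell (3,2)='F' (+7 fires, +6 burnt)
  -> target ignites at step 2
Step 3: cell (3,2)='.' (+5 fires, +7 burnt)
Step 4: cell (3,2)='.' (+3 fires, +5 burnt)
Step 5: cell (3,2)='.' (+2 fires, +3 burnt)
Step 6: cell (3,2)='.' (+1 fires, +2 burnt)
Step 7: cell (3,2)='.' (+0 fires, +1 burnt)
  fire out at step 7

2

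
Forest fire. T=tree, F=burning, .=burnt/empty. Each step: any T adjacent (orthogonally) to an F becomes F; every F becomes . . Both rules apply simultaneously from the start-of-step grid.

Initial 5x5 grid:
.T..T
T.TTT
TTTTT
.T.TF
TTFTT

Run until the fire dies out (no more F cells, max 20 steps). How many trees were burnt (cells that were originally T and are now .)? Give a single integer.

Step 1: +5 fires, +2 burnt (F count now 5)
Step 2: +4 fires, +5 burnt (F count now 4)
Step 3: +4 fires, +4 burnt (F count now 4)
Step 4: +2 fires, +4 burnt (F count now 2)
Step 5: +1 fires, +2 burnt (F count now 1)
Step 6: +0 fires, +1 burnt (F count now 0)
Fire out after step 6
Initially T: 17, now '.': 24
Total burnt (originally-T cells now '.'): 16

Answer: 16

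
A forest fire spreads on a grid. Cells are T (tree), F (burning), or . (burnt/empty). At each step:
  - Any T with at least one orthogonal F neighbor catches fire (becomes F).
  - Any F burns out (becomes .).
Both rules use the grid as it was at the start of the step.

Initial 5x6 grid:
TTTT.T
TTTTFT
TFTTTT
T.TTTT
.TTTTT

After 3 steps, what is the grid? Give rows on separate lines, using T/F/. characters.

Step 1: 6 trees catch fire, 2 burn out
  TTTT.T
  TFTF.F
  F.FTFT
  T.TTTT
  .TTTTT
Step 2: 10 trees catch fire, 6 burn out
  TFTF.F
  F.F...
  ...F.F
  F.FTFT
  .TTTTT
Step 3: 6 trees catch fire, 10 burn out
  F.F...
  ......
  ......
  ...F.F
  .TFTFT

F.F...
......
......
...F.F
.TFTFT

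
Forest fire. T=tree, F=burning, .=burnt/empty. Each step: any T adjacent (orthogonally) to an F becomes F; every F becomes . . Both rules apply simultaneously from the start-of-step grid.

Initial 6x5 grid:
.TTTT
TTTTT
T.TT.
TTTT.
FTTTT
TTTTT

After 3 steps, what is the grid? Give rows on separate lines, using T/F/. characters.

Step 1: 3 trees catch fire, 1 burn out
  .TTTT
  TTTTT
  T.TT.
  FTTT.
  .FTTT
  FTTTT
Step 2: 4 trees catch fire, 3 burn out
  .TTTT
  TTTTT
  F.TT.
  .FTT.
  ..FTT
  .FTTT
Step 3: 4 trees catch fire, 4 burn out
  .TTTT
  FTTTT
  ..TT.
  ..FT.
  ...FT
  ..FTT

.TTTT
FTTTT
..TT.
..FT.
...FT
..FTT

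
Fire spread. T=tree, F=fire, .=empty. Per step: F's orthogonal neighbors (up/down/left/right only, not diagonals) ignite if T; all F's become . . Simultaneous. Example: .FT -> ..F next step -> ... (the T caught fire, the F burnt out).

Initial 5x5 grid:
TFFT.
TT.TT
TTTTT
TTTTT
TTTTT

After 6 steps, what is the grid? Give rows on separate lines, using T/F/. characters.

Step 1: 3 trees catch fire, 2 burn out
  F..F.
  TF.TT
  TTTTT
  TTTTT
  TTTTT
Step 2: 3 trees catch fire, 3 burn out
  .....
  F..FT
  TFTTT
  TTTTT
  TTTTT
Step 3: 5 trees catch fire, 3 burn out
  .....
  ....F
  F.FFT
  TFTTT
  TTTTT
Step 4: 5 trees catch fire, 5 burn out
  .....
  .....
  ....F
  F.FFT
  TFTTT
Step 5: 4 trees catch fire, 5 burn out
  .....
  .....
  .....
  ....F
  F.FFT
Step 6: 1 trees catch fire, 4 burn out
  .....
  .....
  .....
  .....
  ....F

.....
.....
.....
.....
....F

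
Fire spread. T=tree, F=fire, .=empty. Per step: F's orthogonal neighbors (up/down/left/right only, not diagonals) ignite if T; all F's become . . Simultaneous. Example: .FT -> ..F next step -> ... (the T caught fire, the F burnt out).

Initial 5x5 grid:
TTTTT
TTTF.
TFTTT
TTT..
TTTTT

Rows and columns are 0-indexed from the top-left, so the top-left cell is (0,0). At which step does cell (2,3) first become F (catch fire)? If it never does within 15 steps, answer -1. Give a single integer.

Step 1: cell (2,3)='F' (+7 fires, +2 burnt)
  -> target ignites at step 1
Step 2: cell (2,3)='.' (+8 fires, +7 burnt)
Step 3: cell (2,3)='.' (+3 fires, +8 burnt)
Step 4: cell (2,3)='.' (+1 fires, +3 burnt)
Step 5: cell (2,3)='.' (+1 fires, +1 burnt)
Step 6: cell (2,3)='.' (+0 fires, +1 burnt)
  fire out at step 6

1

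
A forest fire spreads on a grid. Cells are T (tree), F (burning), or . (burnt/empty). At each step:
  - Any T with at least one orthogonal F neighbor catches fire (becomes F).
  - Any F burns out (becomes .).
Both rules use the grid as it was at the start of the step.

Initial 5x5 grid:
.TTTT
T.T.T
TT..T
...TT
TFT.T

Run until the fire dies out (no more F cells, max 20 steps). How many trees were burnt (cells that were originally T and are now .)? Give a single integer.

Answer: 2

Derivation:
Step 1: +2 fires, +1 burnt (F count now 2)
Step 2: +0 fires, +2 burnt (F count now 0)
Fire out after step 2
Initially T: 15, now '.': 12
Total burnt (originally-T cells now '.'): 2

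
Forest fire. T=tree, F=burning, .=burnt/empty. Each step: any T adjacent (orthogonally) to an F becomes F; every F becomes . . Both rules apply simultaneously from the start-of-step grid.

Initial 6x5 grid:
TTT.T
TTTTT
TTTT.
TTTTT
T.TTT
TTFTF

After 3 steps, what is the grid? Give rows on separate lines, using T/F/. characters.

Step 1: 4 trees catch fire, 2 burn out
  TTT.T
  TTTTT
  TTTT.
  TTTTT
  T.FTF
  TF.F.
Step 2: 4 trees catch fire, 4 burn out
  TTT.T
  TTTTT
  TTTT.
  TTFTF
  T..F.
  F....
Step 3: 4 trees catch fire, 4 burn out
  TTT.T
  TTTTT
  TTFT.
  TF.F.
  F....
  .....

TTT.T
TTTTT
TTFT.
TF.F.
F....
.....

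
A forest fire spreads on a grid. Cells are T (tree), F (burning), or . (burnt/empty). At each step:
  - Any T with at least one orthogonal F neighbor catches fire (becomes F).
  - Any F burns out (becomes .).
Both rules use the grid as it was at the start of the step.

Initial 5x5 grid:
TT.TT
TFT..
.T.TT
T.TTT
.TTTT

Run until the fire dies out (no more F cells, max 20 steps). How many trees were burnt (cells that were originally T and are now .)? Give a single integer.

Step 1: +4 fires, +1 burnt (F count now 4)
Step 2: +1 fires, +4 burnt (F count now 1)
Step 3: +0 fires, +1 burnt (F count now 0)
Fire out after step 3
Initially T: 17, now '.': 13
Total burnt (originally-T cells now '.'): 5

Answer: 5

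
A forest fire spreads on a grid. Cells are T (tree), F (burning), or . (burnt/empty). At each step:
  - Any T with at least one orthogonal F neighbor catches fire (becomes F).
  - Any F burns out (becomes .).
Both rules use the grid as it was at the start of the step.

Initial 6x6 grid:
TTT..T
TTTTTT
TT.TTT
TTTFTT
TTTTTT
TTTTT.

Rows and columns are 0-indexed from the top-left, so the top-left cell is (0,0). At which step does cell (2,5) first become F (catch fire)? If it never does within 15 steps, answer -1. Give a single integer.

Step 1: cell (2,5)='T' (+4 fires, +1 burnt)
Step 2: cell (2,5)='T' (+7 fires, +4 burnt)
Step 3: cell (2,5)='F' (+9 fires, +7 burnt)
  -> target ignites at step 3
Step 4: cell (2,5)='.' (+6 fires, +9 burnt)
Step 5: cell (2,5)='.' (+4 fires, +6 burnt)
Step 6: cell (2,5)='.' (+1 fires, +4 burnt)
Step 7: cell (2,5)='.' (+0 fires, +1 burnt)
  fire out at step 7

3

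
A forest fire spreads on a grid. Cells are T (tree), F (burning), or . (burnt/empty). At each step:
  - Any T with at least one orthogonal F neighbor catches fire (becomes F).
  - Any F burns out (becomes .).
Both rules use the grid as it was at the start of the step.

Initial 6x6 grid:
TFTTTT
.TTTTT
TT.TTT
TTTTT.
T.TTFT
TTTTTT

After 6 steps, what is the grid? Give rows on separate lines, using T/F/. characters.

Step 1: 7 trees catch fire, 2 burn out
  F.FTTT
  .FTTTT
  TT.TTT
  TTTTF.
  T.TF.F
  TTTTFT
Step 2: 8 trees catch fire, 7 burn out
  ...FTT
  ..FTTT
  TF.TFT
  TTTF..
  T.F...
  TTTF.F
Step 3: 9 trees catch fire, 8 burn out
  ....FT
  ...FFT
  F..F.F
  TFF...
  T.....
  TTF...
Step 4: 4 trees catch fire, 9 burn out
  .....F
  .....F
  ......
  F.....
  T.....
  TF....
Step 5: 2 trees catch fire, 4 burn out
  ......
  ......
  ......
  ......
  F.....
  F.....
Step 6: 0 trees catch fire, 2 burn out
  ......
  ......
  ......
  ......
  ......
  ......

......
......
......
......
......
......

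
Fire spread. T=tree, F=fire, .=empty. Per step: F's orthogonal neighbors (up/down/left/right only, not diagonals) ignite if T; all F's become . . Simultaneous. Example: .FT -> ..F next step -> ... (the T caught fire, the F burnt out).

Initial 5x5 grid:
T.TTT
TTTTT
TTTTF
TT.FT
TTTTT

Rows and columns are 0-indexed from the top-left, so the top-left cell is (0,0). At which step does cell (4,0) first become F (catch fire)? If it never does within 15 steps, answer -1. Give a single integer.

Step 1: cell (4,0)='T' (+4 fires, +2 burnt)
Step 2: cell (4,0)='T' (+5 fires, +4 burnt)
Step 3: cell (4,0)='T' (+4 fires, +5 burnt)
Step 4: cell (4,0)='F' (+5 fires, +4 burnt)
  -> target ignites at step 4
Step 5: cell (4,0)='.' (+2 fires, +5 burnt)
Step 6: cell (4,0)='.' (+1 fires, +2 burnt)
Step 7: cell (4,0)='.' (+0 fires, +1 burnt)
  fire out at step 7

4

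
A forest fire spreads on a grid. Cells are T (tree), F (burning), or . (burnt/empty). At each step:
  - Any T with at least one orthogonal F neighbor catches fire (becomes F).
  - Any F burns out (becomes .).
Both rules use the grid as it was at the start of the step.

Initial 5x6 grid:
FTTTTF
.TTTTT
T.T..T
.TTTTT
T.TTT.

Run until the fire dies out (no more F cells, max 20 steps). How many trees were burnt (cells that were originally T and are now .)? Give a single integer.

Answer: 19

Derivation:
Step 1: +3 fires, +2 burnt (F count now 3)
Step 2: +5 fires, +3 burnt (F count now 5)
Step 3: +3 fires, +5 burnt (F count now 3)
Step 4: +2 fires, +3 burnt (F count now 2)
Step 5: +3 fires, +2 burnt (F count now 3)
Step 6: +3 fires, +3 burnt (F count now 3)
Step 7: +0 fires, +3 burnt (F count now 0)
Fire out after step 7
Initially T: 21, now '.': 28
Total burnt (originally-T cells now '.'): 19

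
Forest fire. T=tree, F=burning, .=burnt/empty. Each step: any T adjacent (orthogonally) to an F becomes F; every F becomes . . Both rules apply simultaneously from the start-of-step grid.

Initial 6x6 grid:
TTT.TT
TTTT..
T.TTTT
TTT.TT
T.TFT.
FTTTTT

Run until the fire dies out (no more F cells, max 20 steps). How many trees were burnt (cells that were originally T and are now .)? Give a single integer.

Answer: 25

Derivation:
Step 1: +5 fires, +2 burnt (F count now 5)
Step 2: +5 fires, +5 burnt (F count now 5)
Step 3: +6 fires, +5 burnt (F count now 6)
Step 4: +4 fires, +6 burnt (F count now 4)
Step 5: +4 fires, +4 burnt (F count now 4)
Step 6: +1 fires, +4 burnt (F count now 1)
Step 7: +0 fires, +1 burnt (F count now 0)
Fire out after step 7
Initially T: 27, now '.': 34
Total burnt (originally-T cells now '.'): 25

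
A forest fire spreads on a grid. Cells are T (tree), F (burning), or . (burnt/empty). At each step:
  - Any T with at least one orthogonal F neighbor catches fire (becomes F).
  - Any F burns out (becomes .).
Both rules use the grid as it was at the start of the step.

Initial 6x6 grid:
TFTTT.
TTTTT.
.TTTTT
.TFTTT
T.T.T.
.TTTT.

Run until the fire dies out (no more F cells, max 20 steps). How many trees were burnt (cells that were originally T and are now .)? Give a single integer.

Step 1: +7 fires, +2 burnt (F count now 7)
Step 2: +7 fires, +7 burnt (F count now 7)
Step 3: +7 fires, +7 burnt (F count now 7)
Step 4: +3 fires, +7 burnt (F count now 3)
Step 5: +0 fires, +3 burnt (F count now 0)
Fire out after step 5
Initially T: 25, now '.': 35
Total burnt (originally-T cells now '.'): 24

Answer: 24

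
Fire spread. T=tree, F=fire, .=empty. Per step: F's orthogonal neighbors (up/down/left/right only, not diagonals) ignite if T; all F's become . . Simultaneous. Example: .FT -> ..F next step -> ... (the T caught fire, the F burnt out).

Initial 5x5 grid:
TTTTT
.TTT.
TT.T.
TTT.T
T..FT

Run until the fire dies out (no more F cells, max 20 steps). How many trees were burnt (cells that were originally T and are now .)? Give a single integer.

Step 1: +1 fires, +1 burnt (F count now 1)
Step 2: +1 fires, +1 burnt (F count now 1)
Step 3: +0 fires, +1 burnt (F count now 0)
Fire out after step 3
Initially T: 17, now '.': 10
Total burnt (originally-T cells now '.'): 2

Answer: 2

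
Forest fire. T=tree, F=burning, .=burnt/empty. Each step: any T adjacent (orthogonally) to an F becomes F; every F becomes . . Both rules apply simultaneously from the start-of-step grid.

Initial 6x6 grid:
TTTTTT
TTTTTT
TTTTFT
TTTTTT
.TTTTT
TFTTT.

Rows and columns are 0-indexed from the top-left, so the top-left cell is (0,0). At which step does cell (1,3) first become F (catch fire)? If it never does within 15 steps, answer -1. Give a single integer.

Step 1: cell (1,3)='T' (+7 fires, +2 burnt)
Step 2: cell (1,3)='F' (+10 fires, +7 burnt)
  -> target ignites at step 2
Step 3: cell (1,3)='.' (+9 fires, +10 burnt)
Step 4: cell (1,3)='.' (+3 fires, +9 burnt)
Step 5: cell (1,3)='.' (+2 fires, +3 burnt)
Step 6: cell (1,3)='.' (+1 fires, +2 burnt)
Step 7: cell (1,3)='.' (+0 fires, +1 burnt)
  fire out at step 7

2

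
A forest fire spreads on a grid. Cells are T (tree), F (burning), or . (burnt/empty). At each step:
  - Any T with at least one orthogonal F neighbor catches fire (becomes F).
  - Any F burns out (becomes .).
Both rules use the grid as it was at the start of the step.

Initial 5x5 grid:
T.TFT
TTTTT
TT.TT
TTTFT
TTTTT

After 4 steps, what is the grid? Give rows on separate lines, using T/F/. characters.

Step 1: 7 trees catch fire, 2 burn out
  T.F.F
  TTTFT
  TT.FT
  TTF.F
  TTTFT
Step 2: 6 trees catch fire, 7 burn out
  T....
  TTF.F
  TT..F
  TF...
  TTF.F
Step 3: 4 trees catch fire, 6 burn out
  T....
  TF...
  TF...
  F....
  TF...
Step 4: 3 trees catch fire, 4 burn out
  T....
  F....
  F....
  .....
  F....

T....
F....
F....
.....
F....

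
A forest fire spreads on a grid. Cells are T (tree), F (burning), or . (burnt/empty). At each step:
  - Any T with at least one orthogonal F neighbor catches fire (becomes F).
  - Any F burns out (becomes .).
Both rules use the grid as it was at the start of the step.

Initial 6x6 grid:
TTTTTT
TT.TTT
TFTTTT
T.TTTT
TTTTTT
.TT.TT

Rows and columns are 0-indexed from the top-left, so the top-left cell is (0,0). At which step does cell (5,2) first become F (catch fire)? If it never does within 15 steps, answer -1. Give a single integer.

Step 1: cell (5,2)='T' (+3 fires, +1 burnt)
Step 2: cell (5,2)='T' (+5 fires, +3 burnt)
Step 3: cell (5,2)='T' (+7 fires, +5 burnt)
Step 4: cell (5,2)='F' (+7 fires, +7 burnt)
  -> target ignites at step 4
Step 5: cell (5,2)='.' (+5 fires, +7 burnt)
Step 6: cell (5,2)='.' (+3 fires, +5 burnt)
Step 7: cell (5,2)='.' (+1 fires, +3 burnt)
Step 8: cell (5,2)='.' (+0 fires, +1 burnt)
  fire out at step 8

4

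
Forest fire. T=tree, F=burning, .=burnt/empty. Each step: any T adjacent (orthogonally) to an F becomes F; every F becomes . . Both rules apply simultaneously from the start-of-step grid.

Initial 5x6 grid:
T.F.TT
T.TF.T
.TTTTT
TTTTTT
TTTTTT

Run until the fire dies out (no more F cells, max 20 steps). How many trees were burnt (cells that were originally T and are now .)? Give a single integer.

Answer: 21

Derivation:
Step 1: +2 fires, +2 burnt (F count now 2)
Step 2: +3 fires, +2 burnt (F count now 3)
Step 3: +5 fires, +3 burnt (F count now 5)
Step 4: +5 fires, +5 burnt (F count now 5)
Step 5: +4 fires, +5 burnt (F count now 4)
Step 6: +2 fires, +4 burnt (F count now 2)
Step 7: +0 fires, +2 burnt (F count now 0)
Fire out after step 7
Initially T: 23, now '.': 28
Total burnt (originally-T cells now '.'): 21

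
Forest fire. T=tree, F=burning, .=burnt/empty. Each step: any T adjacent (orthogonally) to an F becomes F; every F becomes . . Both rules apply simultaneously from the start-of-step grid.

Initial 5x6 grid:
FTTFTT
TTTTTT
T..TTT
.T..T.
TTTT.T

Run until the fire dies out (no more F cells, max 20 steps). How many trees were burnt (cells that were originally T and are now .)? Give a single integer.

Step 1: +5 fires, +2 burnt (F count now 5)
Step 2: +6 fires, +5 burnt (F count now 6)
Step 3: +2 fires, +6 burnt (F count now 2)
Step 4: +2 fires, +2 burnt (F count now 2)
Step 5: +0 fires, +2 burnt (F count now 0)
Fire out after step 5
Initially T: 21, now '.': 24
Total burnt (originally-T cells now '.'): 15

Answer: 15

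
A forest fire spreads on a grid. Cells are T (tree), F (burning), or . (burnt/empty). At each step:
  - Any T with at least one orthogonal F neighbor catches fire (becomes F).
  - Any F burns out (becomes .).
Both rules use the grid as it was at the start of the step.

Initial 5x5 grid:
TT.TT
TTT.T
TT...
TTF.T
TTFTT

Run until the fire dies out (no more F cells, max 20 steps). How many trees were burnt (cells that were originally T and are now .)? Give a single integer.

Answer: 14

Derivation:
Step 1: +3 fires, +2 burnt (F count now 3)
Step 2: +4 fires, +3 burnt (F count now 4)
Step 3: +3 fires, +4 burnt (F count now 3)
Step 4: +3 fires, +3 burnt (F count now 3)
Step 5: +1 fires, +3 burnt (F count now 1)
Step 6: +0 fires, +1 burnt (F count now 0)
Fire out after step 6
Initially T: 17, now '.': 22
Total burnt (originally-T cells now '.'): 14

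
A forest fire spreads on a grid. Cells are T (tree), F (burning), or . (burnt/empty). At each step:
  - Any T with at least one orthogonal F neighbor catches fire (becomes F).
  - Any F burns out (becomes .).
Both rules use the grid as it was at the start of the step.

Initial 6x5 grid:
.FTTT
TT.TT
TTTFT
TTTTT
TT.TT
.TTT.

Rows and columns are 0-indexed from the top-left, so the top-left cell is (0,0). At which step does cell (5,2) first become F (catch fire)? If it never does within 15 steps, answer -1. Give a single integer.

Step 1: cell (5,2)='T' (+6 fires, +2 burnt)
Step 2: cell (5,2)='T' (+7 fires, +6 burnt)
Step 3: cell (5,2)='T' (+5 fires, +7 burnt)
Step 4: cell (5,2)='F' (+3 fires, +5 burnt)
  -> target ignites at step 4
Step 5: cell (5,2)='.' (+2 fires, +3 burnt)
Step 6: cell (5,2)='.' (+0 fires, +2 burnt)
  fire out at step 6

4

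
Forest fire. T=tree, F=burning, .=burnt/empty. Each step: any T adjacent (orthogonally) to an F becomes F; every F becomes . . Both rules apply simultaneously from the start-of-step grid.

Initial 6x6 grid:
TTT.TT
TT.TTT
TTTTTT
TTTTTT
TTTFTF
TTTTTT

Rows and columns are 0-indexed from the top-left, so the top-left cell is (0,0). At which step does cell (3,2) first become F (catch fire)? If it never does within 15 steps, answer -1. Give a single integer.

Step 1: cell (3,2)='T' (+6 fires, +2 burnt)
Step 2: cell (3,2)='F' (+7 fires, +6 burnt)
  -> target ignites at step 2
Step 3: cell (3,2)='.' (+7 fires, +7 burnt)
Step 4: cell (3,2)='.' (+5 fires, +7 burnt)
Step 5: cell (3,2)='.' (+3 fires, +5 burnt)
Step 6: cell (3,2)='.' (+2 fires, +3 burnt)
Step 7: cell (3,2)='.' (+2 fires, +2 burnt)
Step 8: cell (3,2)='.' (+0 fires, +2 burnt)
  fire out at step 8

2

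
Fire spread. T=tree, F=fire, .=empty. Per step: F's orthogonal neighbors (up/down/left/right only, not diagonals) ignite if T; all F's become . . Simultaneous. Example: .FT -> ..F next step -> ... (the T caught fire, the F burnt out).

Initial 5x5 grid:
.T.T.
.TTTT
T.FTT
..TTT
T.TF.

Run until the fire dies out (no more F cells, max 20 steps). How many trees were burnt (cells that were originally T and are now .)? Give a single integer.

Step 1: +5 fires, +2 burnt (F count now 5)
Step 2: +4 fires, +5 burnt (F count now 4)
Step 3: +3 fires, +4 burnt (F count now 3)
Step 4: +0 fires, +3 burnt (F count now 0)
Fire out after step 4
Initially T: 14, now '.': 23
Total burnt (originally-T cells now '.'): 12

Answer: 12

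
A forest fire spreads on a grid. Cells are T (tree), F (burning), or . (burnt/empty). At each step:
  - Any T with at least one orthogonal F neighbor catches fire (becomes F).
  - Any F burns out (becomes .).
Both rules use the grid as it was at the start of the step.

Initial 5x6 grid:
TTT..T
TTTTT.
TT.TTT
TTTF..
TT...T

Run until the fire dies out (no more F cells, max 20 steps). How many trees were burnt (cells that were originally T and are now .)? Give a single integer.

Step 1: +2 fires, +1 burnt (F count now 2)
Step 2: +3 fires, +2 burnt (F count now 3)
Step 3: +6 fires, +3 burnt (F count now 6)
Step 4: +4 fires, +6 burnt (F count now 4)
Step 5: +2 fires, +4 burnt (F count now 2)
Step 6: +1 fires, +2 burnt (F count now 1)
Step 7: +0 fires, +1 burnt (F count now 0)
Fire out after step 7
Initially T: 20, now '.': 28
Total burnt (originally-T cells now '.'): 18

Answer: 18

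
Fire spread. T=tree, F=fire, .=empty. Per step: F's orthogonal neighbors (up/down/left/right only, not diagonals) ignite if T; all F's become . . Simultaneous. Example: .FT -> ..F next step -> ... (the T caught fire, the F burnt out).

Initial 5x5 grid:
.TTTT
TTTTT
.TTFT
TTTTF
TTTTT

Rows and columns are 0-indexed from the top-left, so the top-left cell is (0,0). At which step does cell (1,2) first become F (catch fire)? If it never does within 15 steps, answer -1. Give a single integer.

Step 1: cell (1,2)='T' (+5 fires, +2 burnt)
Step 2: cell (1,2)='F' (+6 fires, +5 burnt)
  -> target ignites at step 2
Step 3: cell (1,2)='.' (+5 fires, +6 burnt)
Step 4: cell (1,2)='.' (+4 fires, +5 burnt)
Step 5: cell (1,2)='.' (+1 fires, +4 burnt)
Step 6: cell (1,2)='.' (+0 fires, +1 burnt)
  fire out at step 6

2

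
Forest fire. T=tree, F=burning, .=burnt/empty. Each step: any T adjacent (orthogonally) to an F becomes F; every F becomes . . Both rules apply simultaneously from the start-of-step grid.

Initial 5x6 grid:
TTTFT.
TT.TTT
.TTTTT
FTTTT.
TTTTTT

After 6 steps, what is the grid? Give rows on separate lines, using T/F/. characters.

Step 1: 5 trees catch fire, 2 burn out
  TTF.F.
  TT.FTT
  .TTTTT
  .FTTT.
  FTTTTT
Step 2: 6 trees catch fire, 5 burn out
  TF....
  TT..FT
  .FTFTT
  ..FTT.
  .FTTTT
Step 3: 7 trees catch fire, 6 burn out
  F.....
  TF...F
  ..F.FT
  ...FT.
  ..FTTT
Step 4: 4 trees catch fire, 7 burn out
  ......
  F.....
  .....F
  ....F.
  ...FTT
Step 5: 1 trees catch fire, 4 burn out
  ......
  ......
  ......
  ......
  ....FT
Step 6: 1 trees catch fire, 1 burn out
  ......
  ......
  ......
  ......
  .....F

......
......
......
......
.....F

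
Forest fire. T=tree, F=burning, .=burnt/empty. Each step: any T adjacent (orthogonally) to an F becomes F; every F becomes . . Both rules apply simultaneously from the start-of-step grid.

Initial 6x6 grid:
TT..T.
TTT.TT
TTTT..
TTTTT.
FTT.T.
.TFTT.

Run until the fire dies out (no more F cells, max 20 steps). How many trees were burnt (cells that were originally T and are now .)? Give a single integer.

Answer: 20

Derivation:
Step 1: +5 fires, +2 burnt (F count now 5)
Step 2: +4 fires, +5 burnt (F count now 4)
Step 3: +5 fires, +4 burnt (F count now 5)
Step 4: +5 fires, +5 burnt (F count now 5)
Step 5: +1 fires, +5 burnt (F count now 1)
Step 6: +0 fires, +1 burnt (F count now 0)
Fire out after step 6
Initially T: 23, now '.': 33
Total burnt (originally-T cells now '.'): 20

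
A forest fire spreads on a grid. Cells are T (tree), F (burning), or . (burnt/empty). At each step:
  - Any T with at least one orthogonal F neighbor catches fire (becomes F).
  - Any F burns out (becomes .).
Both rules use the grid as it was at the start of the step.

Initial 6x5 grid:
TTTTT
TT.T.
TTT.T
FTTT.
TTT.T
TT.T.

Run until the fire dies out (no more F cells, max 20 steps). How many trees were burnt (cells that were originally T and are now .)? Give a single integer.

Answer: 19

Derivation:
Step 1: +3 fires, +1 burnt (F count now 3)
Step 2: +5 fires, +3 burnt (F count now 5)
Step 3: +6 fires, +5 burnt (F count now 6)
Step 4: +1 fires, +6 burnt (F count now 1)
Step 5: +1 fires, +1 burnt (F count now 1)
Step 6: +1 fires, +1 burnt (F count now 1)
Step 7: +2 fires, +1 burnt (F count now 2)
Step 8: +0 fires, +2 burnt (F count now 0)
Fire out after step 8
Initially T: 22, now '.': 27
Total burnt (originally-T cells now '.'): 19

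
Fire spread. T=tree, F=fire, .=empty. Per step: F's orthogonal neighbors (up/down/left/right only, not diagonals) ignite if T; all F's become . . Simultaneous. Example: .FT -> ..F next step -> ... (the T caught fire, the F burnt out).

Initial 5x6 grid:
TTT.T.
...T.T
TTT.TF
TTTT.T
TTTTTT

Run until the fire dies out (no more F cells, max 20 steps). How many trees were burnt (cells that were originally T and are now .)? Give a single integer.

Answer: 16

Derivation:
Step 1: +3 fires, +1 burnt (F count now 3)
Step 2: +1 fires, +3 burnt (F count now 1)
Step 3: +1 fires, +1 burnt (F count now 1)
Step 4: +1 fires, +1 burnt (F count now 1)
Step 5: +2 fires, +1 burnt (F count now 2)
Step 6: +2 fires, +2 burnt (F count now 2)
Step 7: +3 fires, +2 burnt (F count now 3)
Step 8: +2 fires, +3 burnt (F count now 2)
Step 9: +1 fires, +2 burnt (F count now 1)
Step 10: +0 fires, +1 burnt (F count now 0)
Fire out after step 10
Initially T: 21, now '.': 25
Total burnt (originally-T cells now '.'): 16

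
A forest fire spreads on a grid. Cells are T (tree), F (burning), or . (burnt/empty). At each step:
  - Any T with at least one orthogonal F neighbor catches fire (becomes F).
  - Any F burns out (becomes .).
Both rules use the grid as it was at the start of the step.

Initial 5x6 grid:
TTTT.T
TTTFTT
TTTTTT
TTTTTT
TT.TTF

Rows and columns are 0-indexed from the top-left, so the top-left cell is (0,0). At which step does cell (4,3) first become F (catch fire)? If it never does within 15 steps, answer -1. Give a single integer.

Step 1: cell (4,3)='T' (+6 fires, +2 burnt)
Step 2: cell (4,3)='F' (+9 fires, +6 burnt)
  -> target ignites at step 2
Step 3: cell (4,3)='.' (+5 fires, +9 burnt)
Step 4: cell (4,3)='.' (+3 fires, +5 burnt)
Step 5: cell (4,3)='.' (+2 fires, +3 burnt)
Step 6: cell (4,3)='.' (+1 fires, +2 burnt)
Step 7: cell (4,3)='.' (+0 fires, +1 burnt)
  fire out at step 7

2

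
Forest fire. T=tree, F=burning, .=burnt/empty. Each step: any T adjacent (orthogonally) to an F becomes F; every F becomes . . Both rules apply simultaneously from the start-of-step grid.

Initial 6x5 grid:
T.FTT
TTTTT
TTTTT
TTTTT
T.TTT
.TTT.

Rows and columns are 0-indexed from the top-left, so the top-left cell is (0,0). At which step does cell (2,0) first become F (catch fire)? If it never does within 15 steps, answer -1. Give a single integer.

Step 1: cell (2,0)='T' (+2 fires, +1 burnt)
Step 2: cell (2,0)='T' (+4 fires, +2 burnt)
Step 3: cell (2,0)='T' (+5 fires, +4 burnt)
Step 4: cell (2,0)='F' (+6 fires, +5 burnt)
  -> target ignites at step 4
Step 5: cell (2,0)='.' (+4 fires, +6 burnt)
Step 6: cell (2,0)='.' (+4 fires, +4 burnt)
Step 7: cell (2,0)='.' (+0 fires, +4 burnt)
  fire out at step 7

4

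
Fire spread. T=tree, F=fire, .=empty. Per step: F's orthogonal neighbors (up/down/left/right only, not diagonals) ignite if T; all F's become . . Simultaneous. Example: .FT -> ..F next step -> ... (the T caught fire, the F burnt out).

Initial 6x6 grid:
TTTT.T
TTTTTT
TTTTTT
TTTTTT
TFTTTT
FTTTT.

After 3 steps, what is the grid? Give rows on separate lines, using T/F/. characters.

Step 1: 4 trees catch fire, 2 burn out
  TTTT.T
  TTTTTT
  TTTTTT
  TFTTTT
  F.FTTT
  .FTTT.
Step 2: 5 trees catch fire, 4 burn out
  TTTT.T
  TTTTTT
  TFTTTT
  F.FTTT
  ...FTT
  ..FTT.
Step 3: 6 trees catch fire, 5 burn out
  TTTT.T
  TFTTTT
  F.FTTT
  ...FTT
  ....FT
  ...FT.

TTTT.T
TFTTTT
F.FTTT
...FTT
....FT
...FT.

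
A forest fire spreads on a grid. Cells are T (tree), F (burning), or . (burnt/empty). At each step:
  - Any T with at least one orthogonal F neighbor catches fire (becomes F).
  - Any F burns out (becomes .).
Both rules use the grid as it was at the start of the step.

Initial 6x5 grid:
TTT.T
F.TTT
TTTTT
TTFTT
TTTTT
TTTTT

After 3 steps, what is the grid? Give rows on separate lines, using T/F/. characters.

Step 1: 6 trees catch fire, 2 burn out
  FTT.T
  ..TTT
  FTFTT
  TF.FT
  TTFTT
  TTTTT
Step 2: 9 trees catch fire, 6 burn out
  .FT.T
  ..FTT
  .F.FT
  F...F
  TF.FT
  TTFTT
Step 3: 7 trees catch fire, 9 burn out
  ..F.T
  ...FT
  ....F
  .....
  F...F
  TF.FT

..F.T
...FT
....F
.....
F...F
TF.FT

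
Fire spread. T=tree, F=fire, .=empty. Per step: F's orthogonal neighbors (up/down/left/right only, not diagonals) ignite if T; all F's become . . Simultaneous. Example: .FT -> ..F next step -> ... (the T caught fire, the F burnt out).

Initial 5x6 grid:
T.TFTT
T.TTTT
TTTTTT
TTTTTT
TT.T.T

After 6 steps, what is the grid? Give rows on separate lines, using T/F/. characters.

Step 1: 3 trees catch fire, 1 burn out
  T.F.FT
  T.TFTT
  TTTTTT
  TTTTTT
  TT.T.T
Step 2: 4 trees catch fire, 3 burn out
  T....F
  T.F.FT
  TTTFTT
  TTTTTT
  TT.T.T
Step 3: 4 trees catch fire, 4 burn out
  T.....
  T....F
  TTF.FT
  TTTFTT
  TT.T.T
Step 4: 5 trees catch fire, 4 burn out
  T.....
  T.....
  TF...F
  TTF.FT
  TT.F.T
Step 5: 3 trees catch fire, 5 burn out
  T.....
  T.....
  F.....
  TF...F
  TT...T
Step 6: 4 trees catch fire, 3 burn out
  T.....
  F.....
  ......
  F.....
  TF...F

T.....
F.....
......
F.....
TF...F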